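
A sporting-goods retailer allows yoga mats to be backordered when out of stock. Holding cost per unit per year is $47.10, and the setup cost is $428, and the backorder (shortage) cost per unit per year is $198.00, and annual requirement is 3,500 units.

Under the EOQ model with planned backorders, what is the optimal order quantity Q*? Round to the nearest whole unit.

Basic EOQ = √(2·3,500·428/47.1) = 252.209
Backorder adjustment √((H+b)/b) = √((47.1+198)/198) = 1.1126
Q* = 252.209 × 1.1126 ≈ 280.61

281 units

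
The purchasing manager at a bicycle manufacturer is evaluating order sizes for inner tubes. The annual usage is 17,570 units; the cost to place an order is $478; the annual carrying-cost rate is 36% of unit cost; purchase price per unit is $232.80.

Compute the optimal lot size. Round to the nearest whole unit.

Holding cost per unit per year: H = 36% × $232.8 = $83.8080
2DS/H = 2·17,570·478/83.808 = 200,421.44
EOQ = √200,421.44 ≈ 447.68

448 units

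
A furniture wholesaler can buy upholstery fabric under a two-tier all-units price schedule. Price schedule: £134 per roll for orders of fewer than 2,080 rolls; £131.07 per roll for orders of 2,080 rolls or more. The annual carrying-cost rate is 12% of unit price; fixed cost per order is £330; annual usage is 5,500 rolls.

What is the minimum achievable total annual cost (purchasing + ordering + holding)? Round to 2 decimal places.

£738,115.13

H₁ = 12%×£134 = £16.0800;  H₂ = 12%×£131.07 = £15.7284
EOQ₁ = √(2×5,500×330/16.0800) = 475.13  (< 2,080, feasible at tier 1)
EOQ₂ = √(2×5,500×330/15.7284) = 480.41  (< 2,080 → use Q = 2,080 at tier-2 price)
TC(tier 1 (EOQ₁), Q≈475.1) = £744,640.05
TC(tier 2, Q≈2,080.0) = £738,115.13
Minimum at tier 2: £738,115.13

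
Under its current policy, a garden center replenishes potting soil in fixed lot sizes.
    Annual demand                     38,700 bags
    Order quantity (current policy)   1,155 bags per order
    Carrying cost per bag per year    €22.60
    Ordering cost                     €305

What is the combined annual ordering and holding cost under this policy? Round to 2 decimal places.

€23,270.98

Annual ordering cost = (D/Q)·S = (38,700/1,155) × 305 = €10,219.48
Annual holding cost  = (Q/2)·H = (1,155/2) × 22.6 = €13,051.50
Total = €10,219.48 + €13,051.50 = €23,270.98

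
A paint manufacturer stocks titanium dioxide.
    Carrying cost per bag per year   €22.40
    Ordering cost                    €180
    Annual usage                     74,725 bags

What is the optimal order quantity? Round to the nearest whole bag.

1,096 bags

2DS/H = 2·74,725·180/22.4 = 1,200,937.50
EOQ = √1,200,937.50 ≈ 1,095.87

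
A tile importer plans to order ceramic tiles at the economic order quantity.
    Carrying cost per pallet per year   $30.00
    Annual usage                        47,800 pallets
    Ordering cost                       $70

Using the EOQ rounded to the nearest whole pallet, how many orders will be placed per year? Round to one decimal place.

101.3 orders per year

EOQ = √(2DS/H) = √(2 × 47,800 × 70 / 30)
    = √(223,066.67) ≈ 472.30 → Q = 472
N = D/Q = 47,800/472 ≈ 101.271 orders/yr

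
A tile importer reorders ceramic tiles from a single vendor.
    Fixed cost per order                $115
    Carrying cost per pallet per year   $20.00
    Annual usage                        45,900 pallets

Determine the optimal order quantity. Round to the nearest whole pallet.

Q* = √(2·D·S / H) = √(2·45,900·115 / 20) = √527,850.0 ≈ 726.53

727 pallets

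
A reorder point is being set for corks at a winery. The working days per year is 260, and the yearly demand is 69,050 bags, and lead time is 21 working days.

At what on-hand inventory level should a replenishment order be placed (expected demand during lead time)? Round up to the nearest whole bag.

5,578 bags

Daily demand d = 69,050 / 260 = 265.577 bags/day
Demand during lead time = 265.577 × 21 = 5,577.12
Reorder point = 5,577.12 → round up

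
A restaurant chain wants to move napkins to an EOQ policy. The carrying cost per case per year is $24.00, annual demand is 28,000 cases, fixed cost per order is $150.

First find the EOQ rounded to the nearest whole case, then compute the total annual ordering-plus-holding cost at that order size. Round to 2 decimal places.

$14,198.59

2DS/H = 2·28,000·150/24 = 350,000.00
EOQ = √350,000.00 ≈ 591.61 → Q = 592 cases
Annual ordering cost = (D/Q)·S = (28,000/592) × 150 = $7,094.59
Annual holding cost  = (Q/2)·H = (592/2) × 24 = $7,104.00
Total = $7,094.59 + $7,104.00 = $14,198.59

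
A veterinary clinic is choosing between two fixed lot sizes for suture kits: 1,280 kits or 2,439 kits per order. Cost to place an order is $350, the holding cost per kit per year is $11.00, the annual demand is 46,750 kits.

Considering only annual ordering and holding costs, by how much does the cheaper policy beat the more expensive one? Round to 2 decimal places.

For each Q, cost = (D/Q)·S + (Q/2)·H.
TC(1,280) = (46,750/1,280)×350 + (1,280/2)×11 = $19,823.20
TC(2,439) = (46,750/2,439)×350 + (2,439/2)×11 = $20,123.19
|ΔTC| = |$19,823.20 − $20,123.19| = $299.99

$299.99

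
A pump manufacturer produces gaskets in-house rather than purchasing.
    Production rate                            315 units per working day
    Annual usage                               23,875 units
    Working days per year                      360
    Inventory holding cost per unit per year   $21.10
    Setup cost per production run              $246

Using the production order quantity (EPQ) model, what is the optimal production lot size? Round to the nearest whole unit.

840 units

Daily demand d = 23,875/360 = 66.319; p = 315; 1 − d/p = 0.78946
EPQ = √(2DS / (H(1 − d/p)))
    = √(2 × 23,875 × 246 / (21.1 × 0.78946)) ≈ 839.74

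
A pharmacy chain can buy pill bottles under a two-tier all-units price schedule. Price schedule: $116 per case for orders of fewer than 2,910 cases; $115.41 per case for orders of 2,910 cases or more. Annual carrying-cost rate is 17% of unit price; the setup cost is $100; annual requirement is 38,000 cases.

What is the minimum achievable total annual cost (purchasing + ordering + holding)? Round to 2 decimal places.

$4,415,432.51

H₁ = 17%×$116 = $19.7200;  H₂ = 17%×$115.41 = $19.6197
EOQ₁ = √(2×38,000×100/19.7200) = 620.80  (< 2,910, feasible at tier 1)
EOQ₂ = √(2×38,000×100/19.6197) = 622.39  (< 2,910 → use Q = 2,910 at tier-2 price)
TC(tier 1 (EOQ₁), Q≈620.8) = $4,420,242.22
TC(tier 2, Q≈2,910.0) = $4,415,432.51
Minimum at tier 2: $4,415,432.51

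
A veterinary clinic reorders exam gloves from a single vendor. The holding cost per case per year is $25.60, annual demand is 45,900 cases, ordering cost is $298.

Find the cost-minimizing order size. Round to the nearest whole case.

Q* = √(2·D·S / H) = √(2·45,900·298 / 25.6) = √1,068,609.4 ≈ 1,033.74

1,034 cases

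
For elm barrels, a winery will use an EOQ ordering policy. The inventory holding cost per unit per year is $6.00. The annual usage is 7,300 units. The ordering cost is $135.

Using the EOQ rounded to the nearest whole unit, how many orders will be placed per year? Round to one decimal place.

2DS/H = 2·7,300·135/6 = 328,500.00
EOQ = √328,500.00 ≈ 573.15 → Q = 573
N = D/Q = 7,300/573 ≈ 12.740 orders/yr

12.7 orders per year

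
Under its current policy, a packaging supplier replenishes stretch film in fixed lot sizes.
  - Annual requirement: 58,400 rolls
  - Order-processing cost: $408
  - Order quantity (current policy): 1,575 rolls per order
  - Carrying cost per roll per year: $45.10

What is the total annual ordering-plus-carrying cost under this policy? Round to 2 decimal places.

$50,644.63

Annual ordering cost = (D/Q)·S = (58,400/1,575) × 408 = $15,128.38
Annual holding cost  = (Q/2)·H = (1,575/2) × 45.1 = $35,516.25
Total = $15,128.38 + $35,516.25 = $50,644.63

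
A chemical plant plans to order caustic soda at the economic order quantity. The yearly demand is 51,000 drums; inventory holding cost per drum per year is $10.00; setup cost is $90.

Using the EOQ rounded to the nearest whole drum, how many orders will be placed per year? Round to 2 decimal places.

Q* = √(2·D·S / H) = √(2·51,000·90 / 10) = √918,000.0 ≈ 958.12 → Q = 958
Orders per year = D/Q = 51,000 / 958 = 53.236

53.24 orders per year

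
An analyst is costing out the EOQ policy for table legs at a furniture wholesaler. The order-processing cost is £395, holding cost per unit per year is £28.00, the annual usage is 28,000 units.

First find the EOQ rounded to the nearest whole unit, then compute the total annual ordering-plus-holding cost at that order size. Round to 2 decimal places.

2DS/H = 2·28,000·395/28 = 790,000.00
EOQ = √790,000.00 ≈ 888.82 → Q = 889 units
Orders/yr = 28,000/889 = 31.496; ordering cost = 31.496 × £395 = £12,440.94
Average inventory = 889/2 = 444.5; holding cost = 444.5 × £28 = £12,446.00
Total = £12,440.94 + £12,446.00 = £24,886.94

£24,886.94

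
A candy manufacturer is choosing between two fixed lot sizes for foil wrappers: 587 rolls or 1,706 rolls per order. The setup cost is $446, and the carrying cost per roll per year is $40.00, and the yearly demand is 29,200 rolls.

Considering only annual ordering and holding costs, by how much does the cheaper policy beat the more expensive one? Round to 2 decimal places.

Annual cost at Q: ordering D·S/Q plus holding Q·H/2.
TC(587) = (29,200/587)×446 + (587/2)×40 = $33,926.03
TC(1,706) = (29,200/1,706)×446 + (1,706/2)×40 = $41,753.76
|ΔTC| = |$33,926.03 − $41,753.76| = $7,827.73

$7,827.73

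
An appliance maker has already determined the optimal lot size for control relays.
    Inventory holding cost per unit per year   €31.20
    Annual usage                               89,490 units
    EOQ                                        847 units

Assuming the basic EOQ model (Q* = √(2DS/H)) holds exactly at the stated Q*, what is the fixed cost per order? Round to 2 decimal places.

Since Q* = (2DS/H)^½, squaring gives Q*²·H = 2DS.
S = Q²H / (2D) = 847² × 31.2 / (2 × 89,490) = 125.0596

€125.06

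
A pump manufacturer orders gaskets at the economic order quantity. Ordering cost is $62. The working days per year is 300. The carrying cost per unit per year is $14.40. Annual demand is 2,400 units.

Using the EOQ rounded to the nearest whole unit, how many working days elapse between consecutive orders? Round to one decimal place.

EOQ = √(2DS/H) = √(2 × 2,400 × 62 / 14.4)
    = √(20,666.67) ≈ 143.76 → Q = 144 units
Cycle time = (working days × Q)/D = (300 × 144) / 2,400 = 18.000 days

18.0 days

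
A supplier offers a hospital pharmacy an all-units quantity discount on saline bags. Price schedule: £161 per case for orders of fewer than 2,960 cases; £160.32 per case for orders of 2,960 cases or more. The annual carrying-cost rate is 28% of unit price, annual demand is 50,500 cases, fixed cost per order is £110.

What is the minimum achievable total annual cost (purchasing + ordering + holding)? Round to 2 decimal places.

£8,152,879.43

H₁ = 28%×£161 = £45.0800;  H₂ = 28%×£160.32 = £44.8896
EOQ₁ = √(2×50,500×110/45.0800) = 496.44  (< 2,960, feasible at tier 1)
EOQ₂ = √(2×50,500×110/44.8896) = 497.49  (< 2,960 → use Q = 2,960 at tier-2 price)
TC(tier 1 (EOQ₁), Q≈496.4) = £8,152,879.43
TC(tier 2, Q≈2,960.0) = £8,164,473.30
Minimum at tier 1 (EOQ₁): £8,152,879.43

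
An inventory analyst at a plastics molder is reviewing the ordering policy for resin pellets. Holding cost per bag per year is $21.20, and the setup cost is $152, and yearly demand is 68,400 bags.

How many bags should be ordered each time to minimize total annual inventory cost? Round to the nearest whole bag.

2DS/H = 2·68,400·152/21.2 = 980,830.19
EOQ = √980,830.19 ≈ 990.37

990 bags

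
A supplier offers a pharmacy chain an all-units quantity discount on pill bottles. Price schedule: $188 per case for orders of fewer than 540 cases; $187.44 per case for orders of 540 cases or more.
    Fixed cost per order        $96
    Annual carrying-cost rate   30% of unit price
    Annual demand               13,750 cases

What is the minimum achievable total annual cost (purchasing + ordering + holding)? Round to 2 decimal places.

$2,594,927.08

H₁ = 30%×$188 = $56.4000;  H₂ = 30%×$187.44 = $56.2320
EOQ₁ = √(2×13,750×96/56.4000) = 216.35  (< 540, feasible at tier 1)
EOQ₂ = √(2×13,750×96/56.2320) = 216.68  (< 540 → use Q = 540 at tier-2 price)
TC(tier 1 (EOQ₁), Q≈216.4) = $2,597,202.29
TC(tier 2, Q≈540.0) = $2,594,927.08
Minimum at tier 2: $2,594,927.08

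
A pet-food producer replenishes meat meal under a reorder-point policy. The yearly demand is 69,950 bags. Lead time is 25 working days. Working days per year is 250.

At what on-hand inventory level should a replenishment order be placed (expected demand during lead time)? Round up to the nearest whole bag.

Daily demand d = 69,950 / 250 = 279.800 bags/day
Demand during lead time = 279.800 × 25 = 6,995.00
Reorder point = 6,995.00 → round up

6,995 bags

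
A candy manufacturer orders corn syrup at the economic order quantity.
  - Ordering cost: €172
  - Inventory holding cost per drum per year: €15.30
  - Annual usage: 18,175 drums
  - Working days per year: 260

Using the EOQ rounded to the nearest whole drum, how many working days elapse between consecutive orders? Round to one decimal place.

9.1 days

Q* = √(2·D·S / H) = √(2·18,175·172 / 15.3) = √408,640.5 ≈ 639.25 → Q = 639 drums
Cycle time = (working days × Q)/D = (260 × 639) / 18,175 = 9.141 days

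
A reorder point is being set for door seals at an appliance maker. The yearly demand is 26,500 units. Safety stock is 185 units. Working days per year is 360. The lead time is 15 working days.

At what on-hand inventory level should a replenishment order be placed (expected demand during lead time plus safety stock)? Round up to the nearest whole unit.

1,290 units

Daily demand d = 26,500 / 360 = 73.611 units/day
Demand during lead time = 73.611 × 15 = 1,104.17
Reorder point = 1,104.17 + 185 = 1,289.17 → round up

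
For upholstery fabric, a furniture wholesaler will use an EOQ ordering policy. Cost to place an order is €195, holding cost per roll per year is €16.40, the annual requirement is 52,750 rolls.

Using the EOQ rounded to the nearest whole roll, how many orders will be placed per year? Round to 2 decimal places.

Optimal lot size Q* = (2 × 52,750 × €195 / €16.4)^½ ≈ 1,120.01 → Q = 1,120
Orders per year = D/Q = 52,750 / 1,120 = 47.098

47.10 orders per year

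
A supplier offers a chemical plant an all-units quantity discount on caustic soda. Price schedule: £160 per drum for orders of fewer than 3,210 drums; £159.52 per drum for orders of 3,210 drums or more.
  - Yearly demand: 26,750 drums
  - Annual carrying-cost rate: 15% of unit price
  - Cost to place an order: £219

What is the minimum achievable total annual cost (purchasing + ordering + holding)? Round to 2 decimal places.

H₁ = 15%×£160 = £24.0000;  H₂ = 15%×£159.52 = £23.9280
EOQ₁ = √(2×26,750×219/24.0000) = 698.70  (< 3,210, feasible at tier 1)
EOQ₂ = √(2×26,750×219/23.9280) = 699.75  (< 3,210 → use Q = 3,210 at tier-2 price)
TC(tier 1 (EOQ₁), Q≈698.7) = £4,296,768.90
TC(tier 2, Q≈3,210.0) = £4,307,389.44
Minimum at tier 1 (EOQ₁): £4,296,768.90

£4,296,768.90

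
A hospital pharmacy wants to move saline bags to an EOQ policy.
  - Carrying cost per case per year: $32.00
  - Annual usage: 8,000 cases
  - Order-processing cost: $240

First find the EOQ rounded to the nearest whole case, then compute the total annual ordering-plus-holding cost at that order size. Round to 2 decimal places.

2DS/H = 2·8,000·240/32 = 120,000.00
EOQ = √120,000.00 ≈ 346.41 → Q = 346 cases
Annual ordering cost = (D/Q)·S = (8,000/346) × 240 = $5,549.13
Annual holding cost  = (Q/2)·H = (346/2) × 32 = $5,536.00
Total = $5,549.13 + $5,536.00 = $11,085.13

$11,085.13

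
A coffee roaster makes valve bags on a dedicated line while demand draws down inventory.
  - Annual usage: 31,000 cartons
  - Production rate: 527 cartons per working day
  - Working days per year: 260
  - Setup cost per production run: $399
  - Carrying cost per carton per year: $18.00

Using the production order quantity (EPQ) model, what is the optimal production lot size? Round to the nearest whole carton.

1,333 cartons

d = 31,000/260 = 119.2308 cartons/day;  effective holding cost H(1 − d/p) = 18·(1 − 119.2308/527) = 13.92760
Q* = √(2DS / H_eff) = √(2·31,000·399 / 13.92760) ≈ 1,332.74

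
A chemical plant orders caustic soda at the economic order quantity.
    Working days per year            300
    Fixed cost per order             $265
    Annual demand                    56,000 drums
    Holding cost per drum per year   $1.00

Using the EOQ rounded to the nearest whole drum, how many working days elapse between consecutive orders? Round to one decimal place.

29.2 days

2DS/H = 2·56,000·265/1 = 29,680,000.00
EOQ = √29,680,000.00 ≈ 5,447.94 → Q = 5,448 drums
Cycle time = (working days × Q)/D = (300 × 5,448) / 56,000 = 29.186 days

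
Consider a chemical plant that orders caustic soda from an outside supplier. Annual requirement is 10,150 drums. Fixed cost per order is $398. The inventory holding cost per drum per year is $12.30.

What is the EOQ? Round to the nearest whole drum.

810 drums

2DS/H = 2·10,150·398/12.3 = 656,861.79
EOQ = √656,861.79 ≈ 810.47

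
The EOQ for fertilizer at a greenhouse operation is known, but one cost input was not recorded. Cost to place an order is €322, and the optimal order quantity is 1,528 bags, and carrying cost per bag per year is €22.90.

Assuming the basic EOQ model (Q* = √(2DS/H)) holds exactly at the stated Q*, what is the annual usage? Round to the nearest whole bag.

83,023 bags per year

Since Q* = (2DS/H)^½, squaring gives Q*²·H = 2DS.
D = Q²H / (2S) = 1,528² × 22.9 / (2 × 322) = 83,022.60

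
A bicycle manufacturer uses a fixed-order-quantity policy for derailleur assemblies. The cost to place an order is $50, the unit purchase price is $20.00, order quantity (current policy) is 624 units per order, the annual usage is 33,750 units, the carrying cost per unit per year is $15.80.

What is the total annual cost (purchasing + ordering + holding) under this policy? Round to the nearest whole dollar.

$682,634

Annual ordering cost = (D/Q)·S = (33,750/624) × 50 = $2,704.33
Annual holding cost  = (Q/2)·H = (624/2) × 15.8 = $4,929.60
Purchase cost = D·C = 33,750 × 20 = $675,000.00
Total = $2,704.33 + $4,929.60 + $675,000.00 = $682,633.93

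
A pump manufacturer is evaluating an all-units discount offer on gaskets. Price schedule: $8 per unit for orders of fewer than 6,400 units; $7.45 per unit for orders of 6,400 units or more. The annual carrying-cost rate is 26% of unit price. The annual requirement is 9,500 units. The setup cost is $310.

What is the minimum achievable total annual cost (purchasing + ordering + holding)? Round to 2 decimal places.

H₁ = 26%×$8 = $2.0800;  H₂ = 26%×$7.45 = $1.9370
EOQ₁ = √(2×9,500×310/2.0800) = 1,682.77  (< 6,400, feasible at tier 1)
EOQ₂ = √(2×9,500×310/1.9370) = 1,743.78  (< 6,400 → use Q = 6,400 at tier-2 price)
TC(tier 1 (EOQ₁), Q≈1,682.8) = $79,500.17
TC(tier 2, Q≈6,400.0) = $77,433.56
Minimum at tier 2: $77,433.56

$77,433.56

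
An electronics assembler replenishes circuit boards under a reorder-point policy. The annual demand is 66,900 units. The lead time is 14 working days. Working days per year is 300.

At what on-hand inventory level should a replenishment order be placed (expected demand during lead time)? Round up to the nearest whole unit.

3,122 units

Daily demand d = 66,900 / 300 = 223.000 units/day
Demand during lead time = 223.000 × 14 = 3,122.00
Reorder point = 3,122.00 → round up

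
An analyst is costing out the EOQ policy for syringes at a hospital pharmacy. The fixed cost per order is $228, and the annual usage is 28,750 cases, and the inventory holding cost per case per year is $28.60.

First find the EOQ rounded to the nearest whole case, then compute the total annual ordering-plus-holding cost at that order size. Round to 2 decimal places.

EOQ = √(2DS/H) = √(2 × 28,750 × 228 / 28.6)
    = √(458,391.61) ≈ 677.05 → Q = 677 cases
Ordering: D/Q × S = 28,750/677 × $228 = $9,682.42
Holding:  Q/2 × H = 677/2 × $28.6 = $9,681.10
Total = $9,682.42 + $9,681.10 = $19,363.52

$19,363.52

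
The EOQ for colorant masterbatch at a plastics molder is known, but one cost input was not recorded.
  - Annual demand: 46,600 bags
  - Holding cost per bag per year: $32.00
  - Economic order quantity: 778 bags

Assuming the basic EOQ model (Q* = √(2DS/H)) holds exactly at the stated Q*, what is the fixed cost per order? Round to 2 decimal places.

$207.82

Since Q* = (2DS/H)^½, squaring gives Q*²·H = 2DS.
S = Q²H / (2D) = 778² × 32 / (2 × 46,600) = 207.8228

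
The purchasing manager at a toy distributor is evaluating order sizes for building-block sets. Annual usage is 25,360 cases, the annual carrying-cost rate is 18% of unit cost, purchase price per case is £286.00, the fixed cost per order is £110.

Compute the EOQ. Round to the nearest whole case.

329 cases

Carrying cost H = £286 × 18% = £51.4800/case/yr
2DS/H = 2·25,360·110/51.48 = 108,376.07
EOQ = √108,376.07 ≈ 329.21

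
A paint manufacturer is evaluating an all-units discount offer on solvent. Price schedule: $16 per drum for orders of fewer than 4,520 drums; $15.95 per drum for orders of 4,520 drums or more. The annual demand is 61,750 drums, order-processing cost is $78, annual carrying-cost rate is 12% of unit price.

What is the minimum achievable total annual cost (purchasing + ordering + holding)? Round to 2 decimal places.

$990,303.74

H₁ = 12%×$16 = $1.9200;  H₂ = 12%×$15.95 = $1.9140
EOQ₁ = √(2×61,750×78/1.9200) = 2,239.91  (< 4,520, feasible at tier 1)
EOQ₂ = √(2×61,750×78/1.9140) = 2,243.42  (< 4,520 → use Q = 4,520 at tier-2 price)
TC(tier 1 (EOQ₁), Q≈2,239.9) = $992,300.62
TC(tier 2, Q≈4,520.0) = $990,303.74
Minimum at tier 2: $990,303.74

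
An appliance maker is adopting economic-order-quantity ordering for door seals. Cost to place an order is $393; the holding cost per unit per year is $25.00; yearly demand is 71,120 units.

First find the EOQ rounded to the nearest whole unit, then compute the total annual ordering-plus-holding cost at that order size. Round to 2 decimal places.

$37,383.26

Optimal lot size Q* = (2 × 71,120 × $393 / $25)^½ ≈ 1,495.33 → Q = 1,495 units
Annual ordering cost = (D/Q)·S = (71,120/1,495) × 393 = $18,695.76
Annual holding cost  = (Q/2)·H = (1,495/2) × 25 = $18,687.50
Total = $18,695.76 + $18,687.50 = $37,383.26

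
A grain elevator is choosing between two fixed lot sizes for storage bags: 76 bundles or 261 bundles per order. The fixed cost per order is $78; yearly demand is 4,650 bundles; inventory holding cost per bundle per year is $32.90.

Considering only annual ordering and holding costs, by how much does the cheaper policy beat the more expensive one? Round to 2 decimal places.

$339.46

Annual cost at Q: ordering D·S/Q plus holding Q·H/2.
TC(76) = (4,650/76)×78 + (76/2)×32.9 = $6,022.57
TC(261) = (4,650/261)×78 + (261/2)×32.9 = $5,683.11
Cheaper: Q = 261.  Difference = $339.46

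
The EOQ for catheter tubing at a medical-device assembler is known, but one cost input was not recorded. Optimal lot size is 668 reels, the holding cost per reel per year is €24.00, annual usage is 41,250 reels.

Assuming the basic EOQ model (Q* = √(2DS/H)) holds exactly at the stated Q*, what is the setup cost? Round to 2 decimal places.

From Q* = √(2DS/H) ⇒ Q*² = 2DS/H.
S = Q²H / (2D) = 668² × 24 / (2 × 41,250) = 129.8106

€129.81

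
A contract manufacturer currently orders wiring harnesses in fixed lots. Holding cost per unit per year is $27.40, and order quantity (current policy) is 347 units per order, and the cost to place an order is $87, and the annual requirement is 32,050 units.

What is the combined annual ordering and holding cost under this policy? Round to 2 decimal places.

Ordering: D/Q × S = 32,050/347 × $87 = $8,035.59
Holding:  Q/2 × H = 347/2 × $27.4 = $4,753.90
Total = $8,035.59 + $4,753.90 = $12,789.49

$12,789.49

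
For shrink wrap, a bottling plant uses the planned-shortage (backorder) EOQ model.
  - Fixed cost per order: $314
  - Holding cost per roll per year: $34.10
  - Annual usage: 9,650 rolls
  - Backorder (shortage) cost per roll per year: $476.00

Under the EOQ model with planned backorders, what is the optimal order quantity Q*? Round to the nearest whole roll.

Q* = √(2DS/H) · √((H + b)/b)
   = √(2 × 9,650 × 314 / 34.1) · √((34.1 + 476) / 476)
   = 421.567 × 1.0352 ≈ 436.41

436 rolls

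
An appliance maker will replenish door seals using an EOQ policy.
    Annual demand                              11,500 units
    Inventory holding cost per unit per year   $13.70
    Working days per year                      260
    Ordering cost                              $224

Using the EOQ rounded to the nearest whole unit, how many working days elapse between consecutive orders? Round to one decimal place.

13.9 days

Q* = √(2·D·S / H) = √(2·11,500·224 / 13.7) = √376,058.4 ≈ 613.24 → Q = 613 units
Cycle time = (working days × Q)/D = (260 × 613) / 11,500 = 13.859 days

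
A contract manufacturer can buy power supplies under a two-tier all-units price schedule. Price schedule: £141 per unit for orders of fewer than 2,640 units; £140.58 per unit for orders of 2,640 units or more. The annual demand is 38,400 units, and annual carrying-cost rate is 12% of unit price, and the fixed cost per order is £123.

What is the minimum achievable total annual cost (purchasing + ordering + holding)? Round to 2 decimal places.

£5,422,328.96

H₁ = 12%×£141 = £16.9200;  H₂ = 12%×£140.58 = £16.8696
EOQ₁ = √(2×38,400×123/16.9200) = 747.19  (< 2,640, feasible at tier 1)
EOQ₂ = √(2×38,400×123/16.8696) = 748.31  (< 2,640 → use Q = 2,640 at tier-2 price)
TC(tier 1 (EOQ₁), Q≈747.2) = £5,427,042.51
TC(tier 2, Q≈2,640.0) = £5,422,328.96
Minimum at tier 2: £5,422,328.96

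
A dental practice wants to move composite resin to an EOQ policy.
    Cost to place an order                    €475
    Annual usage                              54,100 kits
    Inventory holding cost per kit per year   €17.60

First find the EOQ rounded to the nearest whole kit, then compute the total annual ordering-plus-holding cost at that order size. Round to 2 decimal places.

€30,075.77

EOQ = √(2DS/H) = √(2 × 54,100 × 475 / 17.6)
    = √(2,920,170.45) ≈ 1,708.85 → Q = 1,709 kits
Annual ordering cost = (D/Q)·S = (54,100/1,709) × 475 = €15,036.57
Annual holding cost  = (Q/2)·H = (1,709/2) × 17.6 = €15,039.20
Total = €15,036.57 + €15,039.20 = €30,075.77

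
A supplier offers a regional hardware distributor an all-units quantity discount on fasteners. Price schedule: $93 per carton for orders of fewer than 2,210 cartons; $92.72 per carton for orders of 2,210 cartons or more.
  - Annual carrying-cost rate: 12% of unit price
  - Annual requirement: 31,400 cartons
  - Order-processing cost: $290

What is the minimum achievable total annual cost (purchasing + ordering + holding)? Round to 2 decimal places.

H₁ = 12%×$93 = $11.1600;  H₂ = 12%×$92.72 = $11.1264
EOQ₁ = √(2×31,400×290/11.1600) = 1,277.46  (< 2,210, feasible at tier 1)
EOQ₂ = √(2×31,400×290/11.1264) = 1,279.39  (< 2,210 → use Q = 2,210 at tier-2 price)
TC(tier 1 (EOQ₁), Q≈1,277.5) = $2,934,456.43
TC(tier 2, Q≈2,210.0) = $2,927,823.03
Minimum at tier 2: $2,927,823.03

$2,927,823.03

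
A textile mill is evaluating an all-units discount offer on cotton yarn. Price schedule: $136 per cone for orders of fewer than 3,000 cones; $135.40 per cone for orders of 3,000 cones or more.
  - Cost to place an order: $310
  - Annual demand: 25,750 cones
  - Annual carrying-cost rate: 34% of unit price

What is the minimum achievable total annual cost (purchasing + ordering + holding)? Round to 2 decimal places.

H₁ = 34%×$136 = $46.2400;  H₂ = 34%×$135.40 = $46.0360
EOQ₁ = √(2×25,750×310/46.2400) = 587.59  (< 3,000, feasible at tier 1)
EOQ₂ = √(2×25,750×310/46.0360) = 588.89  (< 3,000 → use Q = 3,000 at tier-2 price)
TC(tier 1 (EOQ₁), Q≈587.6) = $3,529,170.23
TC(tier 2, Q≈3,000.0) = $3,558,264.83
Minimum at tier 1 (EOQ₁): $3,529,170.23

$3,529,170.23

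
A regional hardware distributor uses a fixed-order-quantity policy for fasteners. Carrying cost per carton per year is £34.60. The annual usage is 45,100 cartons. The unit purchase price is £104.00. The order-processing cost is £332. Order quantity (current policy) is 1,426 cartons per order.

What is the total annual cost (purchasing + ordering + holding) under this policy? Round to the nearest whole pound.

Annual ordering cost = (D/Q)·S = (45,100/1,426) × 332 = £10,500.14
Annual holding cost  = (Q/2)·H = (1,426/2) × 34.6 = £24,669.80
Purchase cost = D·C = 45,100 × 104 = £4,690,400.00
Total = £10,500.14 + £24,669.80 + £4,690,400.00 = £4,725,569.94

£4,725,570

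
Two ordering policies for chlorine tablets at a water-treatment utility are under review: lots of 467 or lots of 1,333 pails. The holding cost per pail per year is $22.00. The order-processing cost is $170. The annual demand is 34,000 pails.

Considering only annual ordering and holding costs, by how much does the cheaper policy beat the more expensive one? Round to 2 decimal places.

For each Q, cost = (D/Q)·S + (Q/2)·H.
TC(467) = (34,000/467)×170 + (467/2)×22 = $17,513.87
TC(1,333) = (34,000/1,333)×170 + (1,333/2)×22 = $18,999.08
|ΔTC| = |$17,513.87 − $18,999.08| = $1,485.21

$1,485.21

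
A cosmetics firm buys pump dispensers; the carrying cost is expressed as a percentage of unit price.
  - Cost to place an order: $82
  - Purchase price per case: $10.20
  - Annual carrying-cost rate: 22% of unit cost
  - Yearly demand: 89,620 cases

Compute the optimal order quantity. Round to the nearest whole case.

Holding cost per case per year: H = 22% × $10.2 = $2.2440
EOQ = √(2DS/H) = √(2 × 89,620 × 82 / 2.244)
    = √(6,549,768.27) ≈ 2,559.25

2,559 cases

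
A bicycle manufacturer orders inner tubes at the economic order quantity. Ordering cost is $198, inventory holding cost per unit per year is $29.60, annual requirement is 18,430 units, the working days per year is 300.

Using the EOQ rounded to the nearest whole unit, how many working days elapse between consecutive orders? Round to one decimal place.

8.1 days

2DS/H = 2·18,430·198/29.6 = 246,563.51
EOQ = √246,563.51 ≈ 496.55 → Q = 497 units
Cycle time = (working days × Q)/D = (300 × 497) / 18,430 = 8.090 days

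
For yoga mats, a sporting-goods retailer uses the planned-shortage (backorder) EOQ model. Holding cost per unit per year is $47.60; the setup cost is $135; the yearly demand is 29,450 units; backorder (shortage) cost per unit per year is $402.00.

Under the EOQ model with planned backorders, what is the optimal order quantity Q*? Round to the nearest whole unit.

Q* = √(2DS/H) · √((H + b)/b)
   = √(2 × 29,450 × 135 / 47.6) · √((47.6 + 402) / 402)
   = 408.715 × 1.0575 ≈ 432.24

432 units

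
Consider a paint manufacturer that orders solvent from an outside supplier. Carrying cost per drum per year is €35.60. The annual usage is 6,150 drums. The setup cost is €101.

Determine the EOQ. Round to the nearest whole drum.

187 drums

Optimal lot size Q* = (2 × 6,150 × €101 / €35.6)^½ ≈ 186.80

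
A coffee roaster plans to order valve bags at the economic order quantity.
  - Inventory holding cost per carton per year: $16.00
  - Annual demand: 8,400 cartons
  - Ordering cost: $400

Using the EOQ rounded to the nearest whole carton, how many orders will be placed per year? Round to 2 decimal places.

EOQ = √(2DS/H) = √(2 × 8,400 × 400 / 16)
    = √(420,000.00) ≈ 648.07 → Q = 648
Orders per year = D/Q = 8,400 / 648 = 12.963

12.96 orders per year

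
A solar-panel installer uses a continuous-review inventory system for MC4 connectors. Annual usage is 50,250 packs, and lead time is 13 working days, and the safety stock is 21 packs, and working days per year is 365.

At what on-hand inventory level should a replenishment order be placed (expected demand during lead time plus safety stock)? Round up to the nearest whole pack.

1,811 packs

Daily demand d = 50,250 / 365 = 137.671 packs/day
Demand during lead time = 137.671 × 13 = 1,789.73
Reorder point = 1,789.73 + 21 = 1,810.73 → round up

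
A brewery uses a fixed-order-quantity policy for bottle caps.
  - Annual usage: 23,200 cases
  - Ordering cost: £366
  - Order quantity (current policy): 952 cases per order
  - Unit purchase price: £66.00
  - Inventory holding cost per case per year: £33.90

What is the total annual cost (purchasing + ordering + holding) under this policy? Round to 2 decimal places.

Orders/yr = 23,200/952 = 24.370; ordering cost = 24.370 × £366 = £8,919.33
Average inventory = 952/2 = 476; holding cost = 476 × £33.9 = £16,136.40
Purchase cost = D·C = 23,200 × 66 = £1,531,200.00
Total = £8,919.33 + £16,136.40 + £1,531,200.00 = £1,556,255.73

£1,556,255.73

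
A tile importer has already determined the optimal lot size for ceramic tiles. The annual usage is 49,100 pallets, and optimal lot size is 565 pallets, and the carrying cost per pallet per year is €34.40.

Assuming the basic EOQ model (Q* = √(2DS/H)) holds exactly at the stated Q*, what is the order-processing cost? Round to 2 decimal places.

€111.83

From Q* = √(2DS/H) ⇒ Q*² = 2DS/H.
S = Q²H / (2D) = 565² × 34.4 / (2 × 49,100) = 111.8263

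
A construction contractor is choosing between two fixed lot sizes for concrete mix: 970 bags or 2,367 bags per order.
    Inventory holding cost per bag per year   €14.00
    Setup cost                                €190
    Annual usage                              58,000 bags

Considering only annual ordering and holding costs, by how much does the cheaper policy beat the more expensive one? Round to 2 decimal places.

€3,073.86

Annual cost at Q: ordering D·S/Q plus holding Q·H/2.
TC(970) = (58,000/970)×190 + (970/2)×14 = €18,150.82
TC(2,367) = (58,000/2,367)×190 + (2,367/2)×14 = €21,224.68
|ΔTC| = |€18,150.82 − €21,224.68| = €3,073.86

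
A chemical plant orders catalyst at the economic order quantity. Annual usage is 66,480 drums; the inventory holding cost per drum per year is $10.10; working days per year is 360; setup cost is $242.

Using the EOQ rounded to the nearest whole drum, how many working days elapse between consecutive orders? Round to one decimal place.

Q* = √(2·D·S / H) = √(2·66,480·242 / 10.1) = √3,185,774.3 ≈ 1,784.87 → Q = 1,785 drums
Days between orders = 360 / (D/Q) = 360 / 37.244 ≈ 9.666

9.7 days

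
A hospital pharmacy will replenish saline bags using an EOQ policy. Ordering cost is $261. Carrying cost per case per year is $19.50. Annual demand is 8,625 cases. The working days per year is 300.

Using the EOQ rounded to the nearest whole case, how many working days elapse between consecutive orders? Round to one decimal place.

16.7 days

2DS/H = 2·8,625·261/19.5 = 230,884.62
EOQ = √230,884.62 ≈ 480.50 → Q = 481 cases
Days between orders = 300 / (D/Q) = 300 / 17.931 ≈ 16.730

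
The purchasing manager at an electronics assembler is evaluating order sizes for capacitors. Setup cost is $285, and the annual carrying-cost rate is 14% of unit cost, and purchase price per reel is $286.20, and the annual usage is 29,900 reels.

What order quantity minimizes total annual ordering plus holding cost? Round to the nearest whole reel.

Carrying cost H = $286.2 × 14% = $40.0680/reel/yr
Q* = √(2·D·S / H) = √(2·29,900·285 / 40.068) = √425,351.9 ≈ 652.19

652 reels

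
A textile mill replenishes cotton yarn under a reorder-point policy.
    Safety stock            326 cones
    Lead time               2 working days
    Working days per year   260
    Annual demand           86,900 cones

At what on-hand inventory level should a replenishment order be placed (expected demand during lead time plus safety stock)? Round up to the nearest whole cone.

Daily demand d = 86,900 / 260 = 334.231 cones/day
Demand during lead time = 334.231 × 2 = 668.46
Reorder point = 668.46 + 326 = 994.46 → round up

995 cones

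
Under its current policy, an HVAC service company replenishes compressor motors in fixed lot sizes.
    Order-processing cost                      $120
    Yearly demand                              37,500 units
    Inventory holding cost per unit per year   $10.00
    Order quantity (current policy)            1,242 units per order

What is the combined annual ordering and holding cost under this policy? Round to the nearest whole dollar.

$9,833

Ordering: D/Q × S = 37,500/1,242 × $120 = $3,623.19
Holding:  Q/2 × H = 1,242/2 × $10 = $6,210.00
Total = $3,623.19 + $6,210.00 = $9,833.19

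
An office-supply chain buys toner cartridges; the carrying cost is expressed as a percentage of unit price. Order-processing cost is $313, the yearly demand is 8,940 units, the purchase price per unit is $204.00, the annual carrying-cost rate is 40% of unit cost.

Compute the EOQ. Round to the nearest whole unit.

Holding cost per unit per year: H = 40% × $204 = $81.6000
2DS/H = 2·8,940·313/81.6 = 68,583.82
EOQ = √68,583.82 ≈ 261.89

262 units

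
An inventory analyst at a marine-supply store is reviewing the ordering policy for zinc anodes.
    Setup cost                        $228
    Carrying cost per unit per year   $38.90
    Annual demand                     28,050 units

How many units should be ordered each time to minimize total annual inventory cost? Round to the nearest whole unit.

573 units

2DS/H = 2·28,050·228/38.9 = 328,812.34
EOQ = √328,812.34 ≈ 573.42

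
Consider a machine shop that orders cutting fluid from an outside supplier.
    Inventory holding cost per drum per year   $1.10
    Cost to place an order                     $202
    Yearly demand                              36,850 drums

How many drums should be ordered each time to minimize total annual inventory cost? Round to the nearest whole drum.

3,679 drums

EOQ = √(2DS/H) = √(2 × 36,850 × 202 / 1.1)
    = √(13,534,000.00) ≈ 3,678.86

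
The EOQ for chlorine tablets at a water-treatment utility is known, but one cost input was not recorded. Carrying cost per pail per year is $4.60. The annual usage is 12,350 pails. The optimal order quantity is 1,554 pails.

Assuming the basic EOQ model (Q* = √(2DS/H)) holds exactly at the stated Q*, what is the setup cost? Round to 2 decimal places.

$449.74

From Q* = √(2DS/H) ⇒ Q*² = 2DS/H.
S = Q²H / (2D) = 1,554² × 4.6 / (2 × 12,350) = 449.7414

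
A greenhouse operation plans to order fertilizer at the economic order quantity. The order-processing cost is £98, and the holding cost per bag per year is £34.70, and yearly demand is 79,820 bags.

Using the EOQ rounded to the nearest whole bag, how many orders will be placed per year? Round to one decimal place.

119.0 orders per year

Q* = √(2·D·S / H) = √(2·79,820·98 / 34.7) = √450,856.5 ≈ 671.46 → Q = 671
Orders per year = D/Q = 79,820 / 671 = 118.957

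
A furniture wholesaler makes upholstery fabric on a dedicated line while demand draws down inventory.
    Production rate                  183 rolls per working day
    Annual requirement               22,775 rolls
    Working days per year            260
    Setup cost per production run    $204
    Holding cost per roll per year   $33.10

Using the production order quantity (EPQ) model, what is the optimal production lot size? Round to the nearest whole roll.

734 rolls

d = 22,775/260 = 87.5962 rolls/day;  effective holding cost H(1 − d/p) = 33.1·(1 − 87.5962/183) = 17.25611
Q* = √(2DS / H_eff) = √(2·22,775·204 / 17.25611) ≈ 733.82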